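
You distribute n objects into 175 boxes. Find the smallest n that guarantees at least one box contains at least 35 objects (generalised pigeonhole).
n = (35 − 1)·175 + 1 = 5951

By the generalised pigeonhole principle, to guarantee some box contains ≥ r objects we need more than (r − 1) · k objects total. Threshold: n = (r − 1) · k + 1. With r = 35 and k = 175: n = 34 · 175 + 1 = 5950 + 1 = 5951. For n = 5950 = 34 · 175, we can put exactly 34 objects in every box, avoiding 35 in any single one — so 5951 is tight.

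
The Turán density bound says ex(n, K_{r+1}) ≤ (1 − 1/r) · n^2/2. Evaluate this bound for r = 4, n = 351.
Turán density bound = (3/4) · 351^2/2 = 369603/8 ≈ 46200.375

Turán's theorem: ex(n, K_{r+1}) is achieved by the complete r-partite Turán graph T(n, r) with parts as balanced as possible, and is at most (1 − 1/r) · n^2/2. For r = 4, n = 351: the density bound is (3/4) · 123201/2 = 369603/8 ≈ 46200.375. The integer-valued extremum is e(T(351, 4)) = 46200, which is strictly less than the density bound 369603/8 since 4 ∤ 351 (the parts of T(351, 4) cannot all be equal).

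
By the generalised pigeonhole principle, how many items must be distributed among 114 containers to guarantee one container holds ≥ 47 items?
n = (47 − 1)·114 + 1 = 5245

By the generalised pigeonhole principle, to guarantee some box contains ≥ r objects we need more than (r − 1) · k objects total. Threshold: n = (r − 1) · k + 1. With r = 47 and k = 114: n = 46 · 114 + 1 = 5244 + 1 = 5245. For n = 5244 = 46 · 114, we can put exactly 46 objects in every box, avoiding 47 in any single one — so 5245 is tight.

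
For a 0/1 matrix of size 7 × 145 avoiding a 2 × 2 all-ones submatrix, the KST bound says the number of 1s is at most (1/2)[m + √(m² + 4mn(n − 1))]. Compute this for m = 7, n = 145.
z(7, 145; 2, 2) ≤ (1/2)[7 + √(7² + 4·7·145·144)] = (1/2)[7 + √584689] = 385.8248

Kővári–Sós–Turán: let r_1, ..., r_7 be the row sums and z = Σ r_i the total number of 1s. Each pair of columns can share at most one row with both entries 1 (else a 2×2 all-ones block appears), so Σ_i C(r_i, 2) ≤ C(145, 2) = 10440. By convexity Σ_i C(r_i, 2) ≥ 7·C(z/7, 2) = z(z − 7)/(2·7), giving z² − 7z − 7·145·144 ≤ 0 and hence z ≤ (1/2)[7 + √(49 + 4·146160)] = (1/2)[7 + √584689] ≈ (1/2)(7 + 764.6496) = 385.8248.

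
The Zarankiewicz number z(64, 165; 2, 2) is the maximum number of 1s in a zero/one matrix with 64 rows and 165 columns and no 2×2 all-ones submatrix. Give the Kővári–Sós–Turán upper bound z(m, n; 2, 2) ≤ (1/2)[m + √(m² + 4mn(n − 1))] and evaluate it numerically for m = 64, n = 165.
z(64, 165; 2, 2) ≤ (1/2)[64 + √(64² + 4·64·165·164)] = (1/2)[64 + √6931456] = 1348.3829

Kővári–Sós–Turán: let r_1, ..., r_64 be the row sums and z = Σ r_i the total number of 1s. Each pair of columns can share at most one row with both entries 1 (else a 2×2 all-ones block appears), so Σ_i C(r_i, 2) ≤ C(165, 2) = 13530. By convexity Σ_i C(r_i, 2) ≥ 64·C(z/64, 2) = z(z − 64)/(2·64), giving z² − 64z − 64·165·164 ≤ 0 and hence z ≤ (1/2)[64 + √(4096 + 4·1731840)] = (1/2)[64 + √6931456] ≈ (1/2)(64 + 2632.7658) = 1348.3829.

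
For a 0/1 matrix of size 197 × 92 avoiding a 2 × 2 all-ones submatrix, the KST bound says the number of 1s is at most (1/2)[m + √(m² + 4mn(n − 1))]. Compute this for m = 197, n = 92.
z(197, 92; 2, 2) ≤ (1/2)[197 + √(197² + 4·197·92·91)] = (1/2)[197 + √6635945] = 1386.5164

Kővári–Sós–Turán: let r_1, ..., r_197 be the row sums and z = Σ r_i the total number of 1s. Each pair of columns can share at most one row with both entries 1 (else a 2×2 all-ones block appears), so Σ_i C(r_i, 2) ≤ C(92, 2) = 4186. By convexity Σ_i C(r_i, 2) ≥ 197·C(z/197, 2) = z(z − 197)/(2·197), giving z² − 197z − 197·92·91 ≤ 0 and hence z ≤ (1/2)[197 + √(38809 + 4·1649284)] = (1/2)[197 + √6635945] ≈ (1/2)(197 + 2576.0328) = 1386.5164.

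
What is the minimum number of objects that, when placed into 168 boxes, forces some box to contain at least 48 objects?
n = (48 − 1)·168 + 1 = 7897

By the generalised pigeonhole principle, to guarantee some box contains ≥ r objects we need more than (r − 1) · k objects total. Threshold: n = (r − 1) · k + 1. With r = 48 and k = 168: n = 47 · 168 + 1 = 7896 + 1 = 7897. For n = 7896 = 47 · 168, we can put exactly 47 objects in every box, avoiding 48 in any single one — so 7897 is tight.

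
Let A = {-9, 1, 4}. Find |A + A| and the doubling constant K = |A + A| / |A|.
K = |A + A| / |A| = 6/3 = 2

Enumerate A + A = {a + b : a, b ∈ A}. With |A| = 3, there are |A|^2 = 9 ordered sum pairs; collecting distinct values, A + A = {-18, -8, -5, 2, 5, 8}, so |A + A| = 6. Thus K = 6/3 = 2. For comparison, the minimum possible |A + A| over all 3-element sets is 2·3 − 1 = 5 (so min K = 5/3), attained only by arithmetic progressions.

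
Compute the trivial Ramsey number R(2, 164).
R(2, 164) = 164

R(2, k) = k for all k ≥ 2: in a 2-colouring of K_k, either some edge is red (a red K_2) or all edges are blue (a blue K_k). And K_{163} coloured all-blue has no blue K_164, so R(2, 164) > 163. Hence R(2, 164) = 164.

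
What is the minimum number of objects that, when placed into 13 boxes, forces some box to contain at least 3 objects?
n = (3 − 1)·13 + 1 = 27

By the generalised pigeonhole principle, to guarantee some box contains ≥ r objects we need more than (r − 1) · k objects total. Threshold: n = (r − 1) · k + 1. With r = 3 and k = 13: n = 2 · 13 + 1 = 26 + 1 = 27. For n = 26 = 2 · 13, we can put exactly 2 objects in every box, avoiding 3 in any single one — so 27 is tight.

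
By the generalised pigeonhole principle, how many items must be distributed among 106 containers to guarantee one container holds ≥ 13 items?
n = (13 − 1)·106 + 1 = 1273

By the generalised pigeonhole principle, to guarantee some box contains ≥ r objects we need more than (r − 1) · k objects total. Threshold: n = (r − 1) · k + 1. With r = 13 and k = 106: n = 12 · 106 + 1 = 1272 + 1 = 1273. For n = 1272 = 12 · 106, we can put exactly 12 objects in every box, avoiding 13 in any single one — so 1273 is tight.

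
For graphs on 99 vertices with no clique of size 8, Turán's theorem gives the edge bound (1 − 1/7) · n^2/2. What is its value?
Turán density bound = (6/7) · 99^2/2 = 29403/7 ≈ 4200.4286

Turán's theorem: ex(n, K_{r+1}) is achieved by the complete r-partite Turán graph T(n, r) with parts as balanced as possible, and is at most (1 − 1/r) · n^2/2. For r = 7, n = 99: the density bound is (6/7) · 9801/2 = 29403/7 ≈ 4200.4286. The integer-valued extremum is e(T(99, 7)) = 4200, which is strictly less than the density bound 29403/7 since 7 ∤ 99 (the parts of T(99, 7) cannot all be equal).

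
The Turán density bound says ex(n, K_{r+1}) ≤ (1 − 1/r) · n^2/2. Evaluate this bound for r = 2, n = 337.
Turán density bound = (1/2) · 337^2/2 = 113569/4 ≈ 28392.25

Turán's theorem: ex(n, K_{r+1}) is achieved by the complete r-partite Turán graph T(n, r) with parts as balanced as possible, and is at most (1 − 1/r) · n^2/2. For r = 2, n = 337: the density bound is (1/2) · 113569/2 = 113569/4 ≈ 28392.25. The integer-valued extremum is e(T(337, 2)) = 28392, which is strictly less than the density bound 113569/4 since 2 ∤ 337 (the parts of T(337, 2) cannot all be equal).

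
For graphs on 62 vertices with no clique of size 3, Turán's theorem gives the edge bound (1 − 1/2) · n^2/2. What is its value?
Turán density bound = (1/2) · 62^2/2 = 961

Turán's theorem: ex(n, K_{r+1}) is achieved by the complete r-partite Turán graph T(n, r) with parts as balanced as possible, and is at most (1 − 1/r) · n^2/2. For r = 2, n = 62: the density bound is (1/2) · 3844/2 = 961. Since 2 ∣ 62, the Turán graph T(62, 2) has parts of equal size 31, and its edge count e(T(62, 2)) = 961 attains the density bound exactly.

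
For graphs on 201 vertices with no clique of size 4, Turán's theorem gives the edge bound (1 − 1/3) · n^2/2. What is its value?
Turán density bound = (2/3) · 201^2/2 = 13467

Turán's theorem: ex(n, K_{r+1}) is achieved by the complete r-partite Turán graph T(n, r) with parts as balanced as possible, and is at most (1 − 1/r) · n^2/2. For r = 3, n = 201: the density bound is (2/3) · 40401/2 = 13467. Since 3 ∣ 201, the Turán graph T(201, 3) has parts of equal size 67, and its edge count e(T(201, 3)) = 13467 attains the density bound exactly.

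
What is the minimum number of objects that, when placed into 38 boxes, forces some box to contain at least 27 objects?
n = (27 − 1)·38 + 1 = 989

By the generalised pigeonhole principle, to guarantee some box contains ≥ r objects we need more than (r − 1) · k objects total. Threshold: n = (r − 1) · k + 1. With r = 27 and k = 38: n = 26 · 38 + 1 = 988 + 1 = 989. For n = 988 = 26 · 38, we can put exactly 26 objects in every box, avoiding 27 in any single one — so 989 is tight.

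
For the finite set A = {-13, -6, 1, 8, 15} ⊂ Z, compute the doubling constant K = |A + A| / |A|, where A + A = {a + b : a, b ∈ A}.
K = |A + A| / |A| = 9/5

Enumerate A + A = {a + b : a, b ∈ A}. With |A| = 5, there are |A|^2 = 25 ordered sum pairs; collecting distinct values, A + A = {-26, -19, -12, -5, 2, 9, 16, 23, 30}, so |A + A| = 9. Thus K = 9/5. Here |A + A| = 2|A| − 1 = 9, the minimum possible — so K = 9/5 is minimal, which holds iff A is an arithmetic progression.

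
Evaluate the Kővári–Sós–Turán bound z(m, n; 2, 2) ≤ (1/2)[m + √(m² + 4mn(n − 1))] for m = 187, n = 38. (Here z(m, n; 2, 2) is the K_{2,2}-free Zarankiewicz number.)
z(187, 38; 2, 2) ≤ (1/2)[187 + √(187² + 4·187·38·37)] = (1/2)[187 + √1086657] = 614.7142

Kővári–Sós–Turán: let r_1, ..., r_187 be the row sums and z = Σ r_i the total number of 1s. Each pair of columns can share at most one row with both entries 1 (else a 2×2 all-ones block appears), so Σ_i C(r_i, 2) ≤ C(38, 2) = 703. By convexity Σ_i C(r_i, 2) ≥ 187·C(z/187, 2) = z(z − 187)/(2·187), giving z² − 187z − 187·38·37 ≤ 0 and hence z ≤ (1/2)[187 + √(34969 + 4·262922)] = (1/2)[187 + √1086657] ≈ (1/2)(187 + 1042.4284) = 614.7142.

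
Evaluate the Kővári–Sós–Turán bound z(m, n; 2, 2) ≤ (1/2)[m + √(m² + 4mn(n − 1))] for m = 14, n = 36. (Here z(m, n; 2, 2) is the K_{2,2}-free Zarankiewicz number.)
z(14, 36; 2, 2) ≤ (1/2)[14 + √(14² + 4·14·36·35)] = (1/2)[14 + √70756] = 140

Kővári–Sós–Turán: let r_1, ..., r_14 be the row sums and z = Σ r_i the total number of 1s. Each pair of columns can share at most one row with both entries 1 (else a 2×2 all-ones block appears), so Σ_i C(r_i, 2) ≤ C(36, 2) = 630. By convexity Σ_i C(r_i, 2) ≥ 14·C(z/14, 2) = z(z − 14)/(2·14), giving z² − 14z − 14·36·35 ≤ 0 and hence z ≤ (1/2)[14 + √(196 + 4·17640)] = (1/2)[14 + √70756] ≈ (1/2)(14 + 266) = 140.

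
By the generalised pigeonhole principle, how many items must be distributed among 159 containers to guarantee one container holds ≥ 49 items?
n = (49 − 1)·159 + 1 = 7633

By the generalised pigeonhole principle, to guarantee some box contains ≥ r objects we need more than (r − 1) · k objects total. Threshold: n = (r − 1) · k + 1. With r = 49 and k = 159: n = 48 · 159 + 1 = 7632 + 1 = 7633. For n = 7632 = 48 · 159, we can put exactly 48 objects in every box, avoiding 49 in any single one — so 7633 is tight.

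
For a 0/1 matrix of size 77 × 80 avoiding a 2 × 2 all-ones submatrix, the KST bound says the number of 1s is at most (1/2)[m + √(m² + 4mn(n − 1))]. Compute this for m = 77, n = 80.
z(77, 80; 2, 2) ≤ (1/2)[77 + √(77² + 4·77·80·79)] = (1/2)[77 + √1952489] = 737.1575

Kővári–Sós–Turán: let r_1, ..., r_77 be the row sums and z = Σ r_i the total number of 1s. Each pair of columns can share at most one row with both entries 1 (else a 2×2 all-ones block appears), so Σ_i C(r_i, 2) ≤ C(80, 2) = 3160. By convexity Σ_i C(r_i, 2) ≥ 77·C(z/77, 2) = z(z − 77)/(2·77), giving z² − 77z − 77·80·79 ≤ 0 and hence z ≤ (1/2)[77 + √(5929 + 4·486640)] = (1/2)[77 + √1952489] ≈ (1/2)(77 + 1397.3149) = 737.1575.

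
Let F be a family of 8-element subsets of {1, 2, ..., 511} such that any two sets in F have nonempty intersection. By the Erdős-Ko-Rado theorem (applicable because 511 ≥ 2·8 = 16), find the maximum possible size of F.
max |F| = C(510, 7) = 1708447057008120

The Erdős-Ko-Rado theorem states: for n ≥ 2k, an intersecting family of k-subsets of an n-element set has size at most C(n − 1, k − 1), with equality for 'star' families {A ⊆ [n] : |A| = k, i ∈ A} (fix an element i). For n = 511, k = 8: C(510, 7) = 1708447057008120.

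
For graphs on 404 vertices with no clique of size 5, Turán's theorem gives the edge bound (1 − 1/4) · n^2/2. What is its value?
Turán density bound = (3/4) · 404^2/2 = 61206

Turán's theorem: ex(n, K_{r+1}) is achieved by the complete r-partite Turán graph T(n, r) with parts as balanced as possible, and is at most (1 − 1/r) · n^2/2. For r = 4, n = 404: the density bound is (3/4) · 163216/2 = 61206. Since 4 ∣ 404, the Turán graph T(404, 4) has parts of equal size 101, and its edge count e(T(404, 4)) = 61206 attains the density bound exactly.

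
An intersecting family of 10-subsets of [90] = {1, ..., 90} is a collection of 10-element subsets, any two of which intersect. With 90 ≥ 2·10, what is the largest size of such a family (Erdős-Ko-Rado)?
max |F| = C(89, 9) = 635627275767

Erdős-Ko-Rado (1961): when n ≥ 2k, max |F| = C(n−1, k−1). The bound is attained by the star {A : i ∈ A} for any fixed i ∈ [n]. Here C(90−1, 10−1) = C(89, 9) = 635627275767.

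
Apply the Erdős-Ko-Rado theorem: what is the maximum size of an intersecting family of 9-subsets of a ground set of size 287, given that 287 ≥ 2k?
max |F| = C(286, 8) = 1005802725463965

The Erdős-Ko-Rado theorem states: for n ≥ 2k, an intersecting family of k-subsets of an n-element set has size at most C(n − 1, k − 1), with equality for 'star' families {A ⊆ [n] : |A| = k, i ∈ A} (fix an element i). For n = 287, k = 9: C(286, 8) = 1005802725463965.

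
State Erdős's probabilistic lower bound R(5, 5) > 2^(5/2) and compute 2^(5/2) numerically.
2^(5/2) = 5.6569; so R(5, 5) > 5.6569

Colour each edge of K_n uniformly at random with red/blue. The expected number of monochromatic K_5 is C(n, 5) · 2 · 2^(−C(5,2)). If C(n, 5) · 2^(1 − C(5,2)) < 1, then with positive probability no monochromatic K_5 exists, so R(5, 5) > n. The standard estimate C(n, 5) ≤ n^5/5! shows this inequality holds whenever n ≤ 2^(5/2) (since 5! · 2^(C(5,2) − 1) > 2^(5^2/2) ≥ n^5). Hence R(5, 5) > 2^(5/2) = 5.6569.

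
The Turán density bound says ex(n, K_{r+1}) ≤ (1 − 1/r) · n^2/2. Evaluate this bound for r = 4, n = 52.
Turán density bound = (3/4) · 52^2/2 = 1014

Turán's theorem: ex(n, K_{r+1}) is achieved by the complete r-partite Turán graph T(n, r) with parts as balanced as possible, and is at most (1 − 1/r) · n^2/2. For r = 4, n = 52: the density bound is (3/4) · 2704/2 = 1014. Since 4 ∣ 52, the Turán graph T(52, 4) has parts of equal size 13, and its edge count e(T(52, 4)) = 1014 attains the density bound exactly.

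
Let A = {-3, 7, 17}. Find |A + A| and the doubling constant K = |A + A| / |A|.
K = |A + A| / |A| = 5/3

Enumerate A + A = {a + b : a, b ∈ A}. With |A| = 3, there are |A|^2 = 9 ordered sum pairs; collecting distinct values, A + A = {-6, 4, 14, 24, 34}, so |A + A| = 5. Thus K = 5/3. Here |A + A| = 2|A| − 1 = 5, the minimum possible — so K = 5/3 is minimal, which holds iff A is an arithmetic progression.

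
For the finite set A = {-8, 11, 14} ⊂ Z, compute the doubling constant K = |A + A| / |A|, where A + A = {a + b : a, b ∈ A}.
K = |A + A| / |A| = 6/3 = 2

Enumerate A + A = {a + b : a, b ∈ A}. With |A| = 3, there are |A|^2 = 9 ordered sum pairs; collecting distinct values, A + A = {-16, 3, 6, 22, 25, 28}, so |A + A| = 6. Thus K = 6/3 = 2. For comparison, the minimum possible |A + A| over all 3-element sets is 2·3 − 1 = 5 (so min K = 5/3), attained only by arithmetic progressions.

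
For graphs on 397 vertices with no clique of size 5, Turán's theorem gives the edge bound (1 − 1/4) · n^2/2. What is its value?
Turán density bound = (3/4) · 397^2/2 = 472827/8 ≈ 59103.375

Turán's theorem: ex(n, K_{r+1}) is achieved by the complete r-partite Turán graph T(n, r) with parts as balanced as possible, and is at most (1 − 1/r) · n^2/2. For r = 4, n = 397: the density bound is (3/4) · 157609/2 = 472827/8 ≈ 59103.375. The integer-valued extremum is e(T(397, 4)) = 59103, which is strictly less than the density bound 472827/8 since 4 ∤ 397 (the parts of T(397, 4) cannot all be equal).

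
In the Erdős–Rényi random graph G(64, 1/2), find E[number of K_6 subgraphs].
E[# K_6] = C(64, 6) · (1/2)^C(6, 2) = 74974368 / 2^15 = 2342949/1024 ≈ 2288.036133

For each 6-subset S of vertices (there are C(64, 6) = 74974368 such S), let X_S = 1 if S induces a K_6 (all C(6, 2) = 15 edges present). Then P(X_S = 1) = (1/2)^15 = 1/32768. By linearity of expectation, E[# K_6] = C(64, 6) · (1/2)^15 = 74974368 / 32768 = 2342949/1024 ≈ 2288.036133.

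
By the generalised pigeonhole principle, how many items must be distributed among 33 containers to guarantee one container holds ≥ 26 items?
n = (26 − 1)·33 + 1 = 826

By the generalised pigeonhole principle, to guarantee some box contains ≥ r objects we need more than (r − 1) · k objects total. Threshold: n = (r − 1) · k + 1. With r = 26 and k = 33: n = 25 · 33 + 1 = 825 + 1 = 826. For n = 825 = 25 · 33, we can put exactly 25 objects in every box, avoiding 26 in any single one — so 826 is tight.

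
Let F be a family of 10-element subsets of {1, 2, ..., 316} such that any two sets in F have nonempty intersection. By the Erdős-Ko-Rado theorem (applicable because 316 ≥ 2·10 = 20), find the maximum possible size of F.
max |F| = C(315, 9) = 74980055027883005

The Erdős-Ko-Rado theorem states: for n ≥ 2k, an intersecting family of k-subsets of an n-element set has size at most C(n − 1, k − 1), with equality for 'star' families {A ⊆ [n] : |A| = k, i ∈ A} (fix an element i). For n = 316, k = 10: C(315, 9) = 74980055027883005.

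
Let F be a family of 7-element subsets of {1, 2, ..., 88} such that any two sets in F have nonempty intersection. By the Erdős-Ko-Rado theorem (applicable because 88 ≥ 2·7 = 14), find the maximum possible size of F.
max |F| = C(87, 6) = 504981379

Erdős-Ko-Rado (1961): when n ≥ 2k, max |F| = C(n−1, k−1). The bound is attained by the star {A : i ∈ A} for any fixed i ∈ [n]. Here C(88−1, 7−1) = C(87, 6) = 504981379.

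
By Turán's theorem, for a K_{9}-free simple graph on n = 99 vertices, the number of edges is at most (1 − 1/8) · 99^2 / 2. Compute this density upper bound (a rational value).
Turán density bound = (7/8) · 99^2/2 = 68607/16 ≈ 4287.9375

Turán's theorem: ex(n, K_{r+1}) is achieved by the complete r-partite Turán graph T(n, r) with parts as balanced as possible, and is at most (1 − 1/r) · n^2/2. For r = 8, n = 99: the density bound is (7/8) · 9801/2 = 68607/16 ≈ 4287.9375. The integer-valued extremum is e(T(99, 8)) = 4287, which is strictly less than the density bound 68607/16 since 8 ∤ 99 (the parts of T(99, 8) cannot all be equal).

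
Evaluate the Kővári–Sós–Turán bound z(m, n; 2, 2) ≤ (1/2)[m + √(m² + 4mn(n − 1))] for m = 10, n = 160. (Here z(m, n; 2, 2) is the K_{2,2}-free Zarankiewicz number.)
z(10, 160; 2, 2) ≤ (1/2)[10 + √(10² + 4·10·160·159)] = (1/2)[10 + √1017700] = 509.4056

Kővári–Sós–Turán: let r_1, ..., r_10 be the row sums and z = Σ r_i the total number of 1s. Each pair of columns can share at most one row with both entries 1 (else a 2×2 all-ones block appears), so Σ_i C(r_i, 2) ≤ C(160, 2) = 12720. By convexity Σ_i C(r_i, 2) ≥ 10·C(z/10, 2) = z(z − 10)/(2·10), giving z² − 10z − 10·160·159 ≤ 0 and hence z ≤ (1/2)[10 + √(100 + 4·254400)] = (1/2)[10 + √1017700] ≈ (1/2)(10 + 1008.8112) = 509.4056.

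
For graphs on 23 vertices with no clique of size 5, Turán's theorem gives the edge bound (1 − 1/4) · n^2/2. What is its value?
Turán density bound = (3/4) · 23^2/2 = 1587/8 ≈ 198.375

Turán's theorem: ex(n, K_{r+1}) is achieved by the complete r-partite Turán graph T(n, r) with parts as balanced as possible, and is at most (1 − 1/r) · n^2/2. For r = 4, n = 23: the density bound is (3/4) · 529/2 = 1587/8 ≈ 198.375. The integer-valued extremum is e(T(23, 4)) = 198, which is strictly less than the density bound 1587/8 since 4 ∤ 23 (the parts of T(23, 4) cannot all be equal).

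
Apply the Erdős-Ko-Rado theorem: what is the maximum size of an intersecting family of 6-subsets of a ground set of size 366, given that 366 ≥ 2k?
max |F| = C(365, 5) = 52521291823

The Erdős-Ko-Rado theorem states: for n ≥ 2k, an intersecting family of k-subsets of an n-element set has size at most C(n − 1, k − 1), with equality for 'star' families {A ⊆ [n] : |A| = k, i ∈ A} (fix an element i). For n = 366, k = 6: C(365, 5) = 52521291823.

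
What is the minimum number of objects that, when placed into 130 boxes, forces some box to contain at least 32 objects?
n = (32 − 1)·130 + 1 = 4031

By the generalised pigeonhole principle, to guarantee some box contains ≥ r objects we need more than (r − 1) · k objects total. Threshold: n = (r − 1) · k + 1. With r = 32 and k = 130: n = 31 · 130 + 1 = 4030 + 1 = 4031. For n = 4030 = 31 · 130, we can put exactly 31 objects in every box, avoiding 32 in any single one — so 4031 is tight.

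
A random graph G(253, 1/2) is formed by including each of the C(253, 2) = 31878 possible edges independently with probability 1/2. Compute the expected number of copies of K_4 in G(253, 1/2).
E[# K_4] = C(253, 4) · (1/2)^C(4, 2) = 166695375 / 2^6 = 2604615.234375

For each 4-subset S of vertices (there are C(253, 4) = 166695375 such S), let X_S = 1 if S induces a K_4 (all C(4, 2) = 6 edges present). Then P(X_S = 1) = (1/2)^6 = 1/64. By linearity of expectation, E[# K_4] = C(253, 4) · (1/2)^6 = 166695375 / 64 = 2604615.234375.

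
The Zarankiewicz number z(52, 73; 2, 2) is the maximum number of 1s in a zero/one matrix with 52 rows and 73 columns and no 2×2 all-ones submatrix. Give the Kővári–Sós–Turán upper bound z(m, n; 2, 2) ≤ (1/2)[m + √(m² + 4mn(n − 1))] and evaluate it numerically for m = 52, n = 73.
z(52, 73; 2, 2) ≤ (1/2)[52 + √(52² + 4·52·73·72)] = (1/2)[52 + √1095952] = 549.4386

Kővári–Sós–Turán: let r_1, ..., r_52 be the row sums and z = Σ r_i the total number of 1s. Each pair of columns can share at most one row with both entries 1 (else a 2×2 all-ones block appears), so Σ_i C(r_i, 2) ≤ C(73, 2) = 2628. By convexity Σ_i C(r_i, 2) ≥ 52·C(z/52, 2) = z(z − 52)/(2·52), giving z² − 52z − 52·73·72 ≤ 0 and hence z ≤ (1/2)[52 + √(2704 + 4·273312)] = (1/2)[52 + √1095952] ≈ (1/2)(52 + 1046.8773) = 549.4386.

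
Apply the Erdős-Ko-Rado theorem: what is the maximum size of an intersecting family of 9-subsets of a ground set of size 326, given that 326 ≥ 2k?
max |F| = C(325, 8) = 2830342909422600

Erdős-Ko-Rado (1961): when n ≥ 2k, max |F| = C(n−1, k−1). The bound is attained by the star {A : i ∈ A} for any fixed i ∈ [n]. Here C(326−1, 9−1) = C(325, 8) = 2830342909422600.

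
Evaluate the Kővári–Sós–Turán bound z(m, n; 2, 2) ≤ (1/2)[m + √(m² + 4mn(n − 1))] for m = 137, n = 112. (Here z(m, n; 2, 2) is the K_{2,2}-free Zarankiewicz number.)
z(137, 112; 2, 2) ≤ (1/2)[137 + √(137² + 4·137·112·111)] = (1/2)[137 + √6831505] = 1375.3574

Kővári–Sós–Turán: let r_1, ..., r_137 be the row sums and z = Σ r_i the total number of 1s. Each pair of columns can share at most one row with both entries 1 (else a 2×2 all-ones block appears), so Σ_i C(r_i, 2) ≤ C(112, 2) = 6216. By convexity Σ_i C(r_i, 2) ≥ 137·C(z/137, 2) = z(z − 137)/(2·137), giving z² − 137z − 137·112·111 ≤ 0 and hence z ≤ (1/2)[137 + √(18769 + 4·1703184)] = (1/2)[137 + √6831505] ≈ (1/2)(137 + 2613.7148) = 1375.3574.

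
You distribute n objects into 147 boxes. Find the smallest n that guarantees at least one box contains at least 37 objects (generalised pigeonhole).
n = (37 − 1)·147 + 1 = 5293

By the generalised pigeonhole principle, to guarantee some box contains ≥ r objects we need more than (r − 1) · k objects total. Threshold: n = (r − 1) · k + 1. With r = 37 and k = 147: n = 36 · 147 + 1 = 5292 + 1 = 5293. For n = 5292 = 36 · 147, we can put exactly 36 objects in every box, avoiding 37 in any single one — so 5293 is tight.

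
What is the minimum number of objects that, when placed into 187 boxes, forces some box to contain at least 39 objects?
n = (39 − 1)·187 + 1 = 7107

By the generalised pigeonhole principle, to guarantee some box contains ≥ r objects we need more than (r − 1) · k objects total. Threshold: n = (r − 1) · k + 1. With r = 39 and k = 187: n = 38 · 187 + 1 = 7106 + 1 = 7107. For n = 7106 = 38 · 187, we can put exactly 38 objects in every box, avoiding 39 in any single one — so 7107 is tight.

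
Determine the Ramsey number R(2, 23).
R(2, 23) = 23

R(2, k) = k for all k ≥ 2: in a 2-colouring of K_k, either some edge is red (a red K_2) or all edges are blue (a blue K_k). And K_{22} coloured all-blue has no blue K_23, so R(2, 23) > 22. Hence R(2, 23) = 23.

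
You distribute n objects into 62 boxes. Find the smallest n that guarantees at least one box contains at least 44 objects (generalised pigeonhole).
n = (44 − 1)·62 + 1 = 2667

By the generalised pigeonhole principle, to guarantee some box contains ≥ r objects we need more than (r − 1) · k objects total. Threshold: n = (r − 1) · k + 1. With r = 44 and k = 62: n = 43 · 62 + 1 = 2666 + 1 = 2667. For n = 2666 = 43 · 62, we can put exactly 43 objects in every box, avoiding 44 in any single one — so 2667 is tight.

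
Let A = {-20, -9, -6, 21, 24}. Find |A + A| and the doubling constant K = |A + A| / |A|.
K = |A + A| / |A| = 14/5

Enumerate A + A = {a + b : a, b ∈ A}. With |A| = 5, there are |A|^2 = 25 ordered sum pairs; collecting distinct values, A + A = {-40, -29, -26, -18, -15, -12, 1, 4, 12, 15, 18, 42, 45, 48}, so |A + A| = 14. Thus K = 14/5. For comparison, the minimum possible |A + A| over all 5-element sets is 2·5 − 1 = 9 (so min K = 9/5), attained only by arithmetic progressions.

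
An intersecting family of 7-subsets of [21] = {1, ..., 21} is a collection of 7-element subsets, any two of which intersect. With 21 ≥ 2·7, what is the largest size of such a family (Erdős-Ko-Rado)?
max |F| = C(20, 6) = 38760

Erdős-Ko-Rado (1961): when n ≥ 2k, max |F| = C(n−1, k−1). The bound is attained by the star {A : i ∈ A} for any fixed i ∈ [n]. Here C(21−1, 7−1) = C(20, 6) = 38760.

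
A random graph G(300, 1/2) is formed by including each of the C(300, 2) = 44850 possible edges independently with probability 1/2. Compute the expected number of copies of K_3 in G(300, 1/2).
E[# K_3] = C(300, 3) · (1/2)^C(3, 2) = 4455100 / 2^3 = 1113775/2 = 556887.5

For each 3-subset S of vertices (there are C(300, 3) = 4455100 such S), let X_S = 1 if S induces a K_3 (all C(3, 2) = 3 edges present). Then P(X_S = 1) = (1/2)^3 = 1/8. By linearity of expectation, E[# K_3] = C(300, 3) · (1/2)^3 = 4455100 / 8 = 1113775/2 = 556887.5.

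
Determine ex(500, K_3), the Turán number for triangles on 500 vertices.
ex(500, K_3) = ⌊500^2/4⌋ = 62500

Mantel (1907): a triangle-free graph on n vertices has at most ⌊n^2/4⌋ edges, with equality for the complete bipartite graph K_{⌊n/2⌋, ⌈n/2⌉}. For n = 500: ⌊500^2/4⌋ = ⌊250000/4⌋ = 62500. The extremal graph is K_{250, 250}, which has 250·250 = 62500 edges.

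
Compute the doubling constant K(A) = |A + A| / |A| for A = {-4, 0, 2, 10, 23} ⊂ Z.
K = |A + A| / |A| = 15/5 = 3

Enumerate A + A = {a + b : a, b ∈ A}. With |A| = 5, there are |A|^2 = 25 ordered sum pairs; collecting distinct values, A + A = {-8, -4, -2, 0, 2, 4, 6, 10, 12, 19, 20, 23, 25, 33, 46}, so |A + A| = 15. Thus K = 15/5 = 3. For comparison, the minimum possible |A + A| over all 5-element sets is 2·5 − 1 = 9 (so min K = 9/5), attained only by arithmetic progressions.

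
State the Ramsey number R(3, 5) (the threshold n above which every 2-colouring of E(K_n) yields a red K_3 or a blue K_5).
R(3, 5) = 14

Lower bound: an explicit 2-colouring of K_{13} (typically a Paley-type or other structured construction) avoids a red K_3 and a blue K_5, showing R(3, 5) > 13.
Upper bound: the Erdős–Szekeres recurrence R(r, t') ≤ R(r−1, t') + R(r, t'−1) yields R(3, 5) ≤ 14.
Hence R(3, 5) = 14.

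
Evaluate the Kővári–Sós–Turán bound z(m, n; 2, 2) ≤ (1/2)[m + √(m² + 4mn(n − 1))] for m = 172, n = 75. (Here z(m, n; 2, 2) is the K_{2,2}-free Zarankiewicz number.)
z(172, 75; 2, 2) ≤ (1/2)[172 + √(172² + 4·172·75·74)] = (1/2)[172 + √3847984] = 1066.8139

Kővári–Sós–Turán: let r_1, ..., r_172 be the row sums and z = Σ r_i the total number of 1s. Each pair of columns can share at most one row with both entries 1 (else a 2×2 all-ones block appears), so Σ_i C(r_i, 2) ≤ C(75, 2) = 2775. By convexity Σ_i C(r_i, 2) ≥ 172·C(z/172, 2) = z(z − 172)/(2·172), giving z² − 172z − 172·75·74 ≤ 0 and hence z ≤ (1/2)[172 + √(29584 + 4·954600)] = (1/2)[172 + √3847984] ≈ (1/2)(172 + 1961.6279) = 1066.8139.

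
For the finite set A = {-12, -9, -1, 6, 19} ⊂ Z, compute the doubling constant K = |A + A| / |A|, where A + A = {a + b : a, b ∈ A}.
K = |A + A| / |A| = 15/5 = 3

Enumerate A + A = {a + b : a, b ∈ A}. With |A| = 5, there are |A|^2 = 25 ordered sum pairs; collecting distinct values, A + A = {-24, -21, -18, -13, -10, -6, -3, -2, 5, 7, 10, 12, 18, 25, 38}, so |A + A| = 15. Thus K = 15/5 = 3. For comparison, the minimum possible |A + A| over all 5-element sets is 2·5 − 1 = 9 (so min K = 9/5), attained only by arithmetic progressions.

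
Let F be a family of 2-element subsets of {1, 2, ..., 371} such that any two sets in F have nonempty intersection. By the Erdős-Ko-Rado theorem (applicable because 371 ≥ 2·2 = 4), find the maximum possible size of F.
max |F| = C(370, 1) = 370

The Erdős-Ko-Rado theorem states: for n ≥ 2k, an intersecting family of k-subsets of an n-element set has size at most C(n − 1, k − 1), with equality for 'star' families {A ⊆ [n] : |A| = k, i ∈ A} (fix an element i). For n = 371, k = 2: C(370, 1) = 370.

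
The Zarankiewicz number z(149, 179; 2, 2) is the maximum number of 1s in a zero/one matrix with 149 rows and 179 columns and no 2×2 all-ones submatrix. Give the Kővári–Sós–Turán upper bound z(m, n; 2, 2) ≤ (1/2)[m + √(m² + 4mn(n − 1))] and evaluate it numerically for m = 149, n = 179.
z(149, 179; 2, 2) ≤ (1/2)[149 + √(149² + 4·149·179·178)] = (1/2)[149 + √19011953] = 2254.6349

Kővári–Sós–Turán: let r_1, ..., r_149 be the row sums and z = Σ r_i the total number of 1s. Each pair of columns can share at most one row with both entries 1 (else a 2×2 all-ones block appears), so Σ_i C(r_i, 2) ≤ C(179, 2) = 15931. By convexity Σ_i C(r_i, 2) ≥ 149·C(z/149, 2) = z(z − 149)/(2·149), giving z² − 149z − 149·179·178 ≤ 0 and hence z ≤ (1/2)[149 + √(22201 + 4·4747438)] = (1/2)[149 + √19011953] ≈ (1/2)(149 + 4360.2698) = 2254.6349.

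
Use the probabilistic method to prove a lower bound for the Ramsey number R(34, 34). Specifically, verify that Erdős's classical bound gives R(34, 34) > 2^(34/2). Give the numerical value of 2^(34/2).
2^(34/2) = 131072; so R(34, 34) > 131072

Colour each edge of K_n uniformly at random with red/blue. The expected number of monochromatic K_34 is C(n, 34) · 2 · 2^(−C(34,2)). If C(n, 34) · 2^(1 − C(34,2)) < 1, then with positive probability no monochromatic K_34 exists, so R(34, 34) > n. The standard estimate C(n, 34) ≤ n^34/34! shows this inequality holds whenever n ≤ 2^(34/2) (since 34! · 2^(C(34,2) − 1) > 2^(34^2/2) ≥ n^34). Hence R(34, 34) > 2^(34/2) = 131072.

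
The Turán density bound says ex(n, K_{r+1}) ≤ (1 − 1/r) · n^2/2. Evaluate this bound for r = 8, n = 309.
Turán density bound = (7/8) · 309^2/2 = 668367/16 ≈ 41772.9375

Turán's theorem: ex(n, K_{r+1}) is achieved by the complete r-partite Turán graph T(n, r) with parts as balanced as possible, and is at most (1 − 1/r) · n^2/2. For r = 8, n = 309: the density bound is (7/8) · 95481/2 = 668367/16 ≈ 41772.9375. The integer-valued extremum is e(T(309, 8)) = 41772, which is strictly less than the density bound 668367/16 since 8 ∤ 309 (the parts of T(309, 8) cannot all be equal).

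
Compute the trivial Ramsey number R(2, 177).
R(2, 177) = 177

R(2, k) = k for all k ≥ 2: in a 2-colouring of K_k, either some edge is red (a red K_2) or all edges are blue (a blue K_k). And K_{176} coloured all-blue has no blue K_177, so R(2, 177) > 176. Hence R(2, 177) = 177.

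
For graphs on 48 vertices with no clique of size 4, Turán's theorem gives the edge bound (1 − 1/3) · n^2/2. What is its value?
Turán density bound = (2/3) · 48^2/2 = 768

Turán's theorem: ex(n, K_{r+1}) is achieved by the complete r-partite Turán graph T(n, r) with parts as balanced as possible, and is at most (1 − 1/r) · n^2/2. For r = 3, n = 48: the density bound is (2/3) · 2304/2 = 768. Since 3 ∣ 48, the Turán graph T(48, 3) has parts of equal size 16, and its edge count e(T(48, 3)) = 768 attains the density bound exactly.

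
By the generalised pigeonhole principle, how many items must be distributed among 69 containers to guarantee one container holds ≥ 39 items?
n = (39 − 1)·69 + 1 = 2623

By the generalised pigeonhole principle, to guarantee some box contains ≥ r objects we need more than (r − 1) · k objects total. Threshold: n = (r − 1) · k + 1. With r = 39 and k = 69: n = 38 · 69 + 1 = 2622 + 1 = 2623. For n = 2622 = 38 · 69, we can put exactly 38 objects in every box, avoiding 39 in any single one — so 2623 is tight.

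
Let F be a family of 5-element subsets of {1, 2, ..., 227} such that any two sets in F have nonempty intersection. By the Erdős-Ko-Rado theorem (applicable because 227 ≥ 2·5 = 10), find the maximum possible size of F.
max |F| = C(226, 4) = 105835800

Erdős-Ko-Rado (1961): when n ≥ 2k, max |F| = C(n−1, k−1). The bound is attained by the star {A : i ∈ A} for any fixed i ∈ [n]. Here C(227−1, 5−1) = C(226, 4) = 105835800.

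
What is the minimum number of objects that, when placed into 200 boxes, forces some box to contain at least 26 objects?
n = (26 − 1)·200 + 1 = 5001

By the generalised pigeonhole principle, to guarantee some box contains ≥ r objects we need more than (r − 1) · k objects total. Threshold: n = (r − 1) · k + 1. With r = 26 and k = 200: n = 25 · 200 + 1 = 5000 + 1 = 5001. For n = 5000 = 25 · 200, we can put exactly 25 objects in every box, avoiding 26 in any single one — so 5001 is tight.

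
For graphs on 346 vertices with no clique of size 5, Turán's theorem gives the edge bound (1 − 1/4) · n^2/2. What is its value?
Turán density bound = (3/4) · 346^2/2 = 89787/2 ≈ 44893.5

Turán's theorem: ex(n, K_{r+1}) is achieved by the complete r-partite Turán graph T(n, r) with parts as balanced as possible, and is at most (1 − 1/r) · n^2/2. For r = 4, n = 346: the density bound is (3/4) · 119716/2 = 89787/2 ≈ 44893.5. The integer-valued extremum is e(T(346, 4)) = 44893, which is strictly less than the density bound 89787/2 since 4 ∤ 346 (the parts of T(346, 4) cannot all be equal).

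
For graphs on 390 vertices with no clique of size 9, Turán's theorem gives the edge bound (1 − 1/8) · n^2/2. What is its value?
Turán density bound = (7/8) · 390^2/2 = 266175/4 ≈ 66543.75

Turán's theorem: ex(n, K_{r+1}) is achieved by the complete r-partite Turán graph T(n, r) with parts as balanced as possible, and is at most (1 − 1/r) · n^2/2. For r = 8, n = 390: the density bound is (7/8) · 152100/2 = 266175/4 ≈ 66543.75. The integer-valued extremum is e(T(390, 8)) = 66543, which is strictly less than the density bound 266175/4 since 8 ∤ 390 (the parts of T(390, 8) cannot all be equal).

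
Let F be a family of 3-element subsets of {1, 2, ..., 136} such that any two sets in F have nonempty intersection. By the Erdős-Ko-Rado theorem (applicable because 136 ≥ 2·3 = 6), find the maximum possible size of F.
max |F| = C(135, 2) = 9045

The Erdős-Ko-Rado theorem states: for n ≥ 2k, an intersecting family of k-subsets of an n-element set has size at most C(n − 1, k − 1), with equality for 'star' families {A ⊆ [n] : |A| = k, i ∈ A} (fix an element i). For n = 136, k = 3: C(135, 2) = 9045.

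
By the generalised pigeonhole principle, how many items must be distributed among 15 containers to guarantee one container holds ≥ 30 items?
n = (30 − 1)·15 + 1 = 436

By the generalised pigeonhole principle, to guarantee some box contains ≥ r objects we need more than (r − 1) · k objects total. Threshold: n = (r − 1) · k + 1. With r = 30 and k = 15: n = 29 · 15 + 1 = 435 + 1 = 436. For n = 435 = 29 · 15, we can put exactly 29 objects in every box, avoiding 30 in any single one — so 436 is tight.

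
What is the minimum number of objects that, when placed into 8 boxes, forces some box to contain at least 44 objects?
n = (44 − 1)·8 + 1 = 345

By the generalised pigeonhole principle, to guarantee some box contains ≥ r objects we need more than (r − 1) · k objects total. Threshold: n = (r − 1) · k + 1. With r = 44 and k = 8: n = 43 · 8 + 1 = 344 + 1 = 345. For n = 344 = 43 · 8, we can put exactly 43 objects in every box, avoiding 44 in any single one — so 345 is tight.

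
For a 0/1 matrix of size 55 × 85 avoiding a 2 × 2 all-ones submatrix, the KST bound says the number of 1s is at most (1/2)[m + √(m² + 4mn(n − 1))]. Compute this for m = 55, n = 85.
z(55, 85; 2, 2) ≤ (1/2)[55 + √(55² + 4·55·85·84)] = (1/2)[55 + √1573825] = 654.7609

Kővári–Sós–Turán: let r_1, ..., r_55 be the row sums and z = Σ r_i the total number of 1s. Each pair of columns can share at most one row with both entries 1 (else a 2×2 all-ones block appears), so Σ_i C(r_i, 2) ≤ C(85, 2) = 3570. By convexity Σ_i C(r_i, 2) ≥ 55·C(z/55, 2) = z(z − 55)/(2·55), giving z² − 55z − 55·85·84 ≤ 0 and hence z ≤ (1/2)[55 + √(3025 + 4·392700)] = (1/2)[55 + √1573825] ≈ (1/2)(55 + 1254.5218) = 654.7609.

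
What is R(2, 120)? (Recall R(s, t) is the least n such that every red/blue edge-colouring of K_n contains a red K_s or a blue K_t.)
R(2, 120) = 120

R(2, k) = k for all k ≥ 2: in a 2-colouring of K_k, either some edge is red (a red K_2) or all edges are blue (a blue K_k). And K_{119} coloured all-blue has no blue K_120, so R(2, 120) > 119. Hence R(2, 120) = 120.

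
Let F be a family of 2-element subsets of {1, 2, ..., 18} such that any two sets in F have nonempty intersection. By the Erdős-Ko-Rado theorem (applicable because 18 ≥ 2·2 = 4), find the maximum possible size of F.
max |F| = C(17, 1) = 17

Erdős-Ko-Rado (1961): when n ≥ 2k, max |F| = C(n−1, k−1). The bound is attained by the star {A : i ∈ A} for any fixed i ∈ [n]. Here C(18−1, 2−1) = C(17, 1) = 17.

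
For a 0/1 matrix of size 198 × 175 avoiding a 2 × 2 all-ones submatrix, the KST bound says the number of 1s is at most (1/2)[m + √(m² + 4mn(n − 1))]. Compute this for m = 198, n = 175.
z(198, 175; 2, 2) ≤ (1/2)[198 + √(198² + 4·198·175·174)] = (1/2)[198 + √24155604] = 2556.4175

Kővári–Sós–Turán: let r_1, ..., r_198 be the row sums and z = Σ r_i the total number of 1s. Each pair of columns can share at most one row with both entries 1 (else a 2×2 all-ones block appears), so Σ_i C(r_i, 2) ≤ C(175, 2) = 15225. By convexity Σ_i C(r_i, 2) ≥ 198·C(z/198, 2) = z(z − 198)/(2·198), giving z² − 198z − 198·175·174 ≤ 0 and hence z ≤ (1/2)[198 + √(39204 + 4·6029100)] = (1/2)[198 + √24155604] ≈ (1/2)(198 + 4914.8351) = 2556.4175.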